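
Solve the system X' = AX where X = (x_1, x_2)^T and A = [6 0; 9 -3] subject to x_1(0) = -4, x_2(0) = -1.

Coefficient matrix A = [[6, 0], [9, -3]].
Characteristic polynomial det(A - λI) = λ^2 - 3λ - 18 = 0.
Eigenvalues λ = 6, -3.
For λ=6: (A-λI) row 2 is [9, -9], so an eigenvector is (1, 1).
For λ=-3: (A-λI) row 1 is [9, 0], so an eigenvector is (0, -1).
General solution: K_1e^(6t)(1,1) + K_2e^(-3t)(0,-1).
Applying x_1(0)=-4, x_2(0)=-1 gives K_1=-4, K_2=-3.

x_1(t) = -4e^(6t), x_2(t) = -4e^(6t) + 3e^(-3t)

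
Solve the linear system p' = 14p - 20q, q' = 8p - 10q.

p(t) = -C_1e^(2t)sin(4t) - 2C_1e^(2t)cos(4t) - 2C_2e^(2t)sin(4t) + C_2e^(2t)cos(4t), q(t) = -C_1e^(2t)sin(4t) - C_1e^(2t)cos(4t) - C_2e^(2t)sin(4t) + C_2e^(2t)cos(4t)

Coefficient matrix A = [[14, -20], [8, -10]].
Characteristic polynomial det(A - λI) = λ^2 - 4λ + 20 = 0.
Eigenvalues λ = 2 ± 4i (complex conjugate pair).
For λ=2+4i: an eigenvector is (-2,-1) - i(-1,-1) = (-2 + i, -1 + i).
A real fundamental pair from Re and Im of e^((2+4i)t)v: X_1 = e^(2t)(cos(4t)·(-2,-1) + sin(4t)·(-1,-1)), X_2 = e^(2t)(sin(4t)·(-2,-1) - cos(4t)·(-1,-1)).
General solution: C_1X_1 + C_2X_2.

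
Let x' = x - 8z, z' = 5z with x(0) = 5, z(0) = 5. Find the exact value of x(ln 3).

-2385

A = [[1,-8],[0,5]]; eigenvalues λ = 5, 1.
Eigenvectors: (2,-1) for λ=5, (-1,0) for λ=1.
From the initial condition, c_1 = -5, c_2 = -15.
x(ln 3) = (-5)(3^5)(2) + (-15)(3^1)(-1) = -2385.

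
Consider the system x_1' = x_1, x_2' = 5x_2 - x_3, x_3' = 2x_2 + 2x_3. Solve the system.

x_1(t) = K_1e^(t), x_2(t) = K_2e^(4t) + K_3e^(3t), x_3(t) = K_2e^(4t) + 2K_3e^(3t)

Coefficient matrix A = [[1, 0, 0], [0, 5, -1], [0, 2, 2]].
det(A - λI) = 0 gives eigenvalues λ = 1, 4, 3.
For λ=1: eigenvector (1,0,0).
For λ=4: eigenvector (0,1,1).
For λ=3: eigenvector (0,1,2).
General solution: K_1e^(t)(1,0,0) + K_2e^(4t)(0,1,1) + K_3e^(3t)(0,1,2).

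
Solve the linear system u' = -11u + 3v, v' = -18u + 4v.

Coefficient matrix A = [[-11, 3], [-18, 4]].
Characteristic polynomial det(A - λI) = λ^2 + 7λ + 10 = 0.
Eigenvalues λ = -5, -2.
For λ=-5: (A-λI) row 1 is [-6, 3], so an eigenvector is (1, 2).
For λ=-2: (A-λI) row 1 is [-9, 3], so an eigenvector is (-1, -3).
General solution: K_1e^(-5t)(1,2) + K_2e^(-2t)(-1,-3).

u(t) = K_1e^(-5t) - K_2e^(-2t), v(t) = 2K_1e^(-5t) - 3K_2e^(-2t)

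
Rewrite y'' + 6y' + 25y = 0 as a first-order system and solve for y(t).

y(t) = c_1e^(-3t)cos(4t) + c_2e^(-3t)sin(4t)

Let x_1 = y, x_2 = y'. Then x_1' = x_2 and x_2' = -25x_1 - 6x_2.
A = [[0,1],[-25,-6]]; det(A-λI) = λ^2 + 6λ + 25.
Eigenvalues λ = -3 ± 4i.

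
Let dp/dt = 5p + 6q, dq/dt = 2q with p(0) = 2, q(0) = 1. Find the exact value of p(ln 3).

954

A = [[5,6],[0,2]]; eigenvalues λ = 5, 2.
Eigenvectors: (1,0) for λ=5, (-2,1) for λ=2.
From the initial condition, c_1 = 4, c_2 = 1.
p(ln 3) = (4)(3^5)(1) + (1)(3^2)(-2) = 954.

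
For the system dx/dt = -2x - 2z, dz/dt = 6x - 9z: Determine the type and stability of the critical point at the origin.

A = [[-2,-2],[6,-9]]; det(A-λI) = λ^2 + 11λ + 30.
λ = -5, -6: both negative.

stable node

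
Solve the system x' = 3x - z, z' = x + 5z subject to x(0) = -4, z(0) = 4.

Coefficient matrix A = [[3, -1], [1, 5]].
Characteristic polynomial det(A - λI) = λ^2 - 8λ + 16 = 0.
Single eigenvalue λ = 4 with algebraic multiplicity 2.
Eigenvector v = (1,-1); generalized eigenvector w with (A-λI)w=v is (2,-3).
General solution: e^(4t)[C_1·v + C_2·(t·v + w)].
Applying x(0)=-4, z(0)=4 gives C_1=-4, C_2=0.

x(t) = -4e^(4t), z(t) = 4e^(4t)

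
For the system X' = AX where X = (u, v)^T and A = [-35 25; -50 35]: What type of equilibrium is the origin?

center

A = [[-35,25],[-50,35]]; det(A-λI) = λ^2 + 25.
λ = 0 ± 5i: zero real part.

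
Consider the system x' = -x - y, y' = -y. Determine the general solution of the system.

Coefficient matrix A = [[-1, -1], [0, -1]].
Characteristic polynomial det(A - λI) = λ^2 + 2λ + 1 = 0.
Single eigenvalue λ = -1 with algebraic multiplicity 2.
Eigenvector v = (-1,0); generalized eigenvector w with (A-λI)w=v is (-1,1).
General solution: e^(-t)[C_1·v + C_2·(t·v + w)].

x(t) = -C_1e^(-t) - C_2te^(-t) - C_2e^(-t), y(t) = C_2e^(-t)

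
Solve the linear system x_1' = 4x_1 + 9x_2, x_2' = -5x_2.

x_1(t) = -c_1e^(-5t) - c_2e^(4t), x_2(t) = c_1e^(-5t)

Coefficient matrix A = [[4, 9], [0, -5]].
Characteristic polynomial det(A - λI) = λ^2 + λ - 20 = 0.
Eigenvalues λ = -5, 4.
For λ=-5: (A-λI) row 1 is [9, 9], so an eigenvector is (-1, 1).
For λ=4: (A-λI) row 1 is [0, 9], so an eigenvector is (-1, 0).
General solution: c_1e^(-5t)(-1,1) + c_2e^(4t)(-1,0).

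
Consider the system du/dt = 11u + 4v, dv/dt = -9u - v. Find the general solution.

Coefficient matrix A = [[11, 4], [-9, -1]].
Characteristic polynomial det(A - λI) = λ^2 - 10λ + 25 = 0.
Single eigenvalue λ = 5 with algebraic multiplicity 2.
Eigenvector v = (2,-3); generalized eigenvector w with (A-λI)w=v is (1,-1).
General solution: e^(5t)[c_1·v + c_2·(t·v + w)].

u(t) = 2c_1e^(5t) + 2c_2te^(5t) + c_2e^(5t), v(t) = -3c_1e^(5t) - 3c_2te^(5t) - c_2e^(5t)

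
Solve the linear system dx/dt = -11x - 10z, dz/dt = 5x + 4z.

x(t) = -2C_1e^(-6t) - C_2e^(-t), z(t) = C_1e^(-6t) + C_2e^(-t)

Coefficient matrix A = [[-11, -10], [5, 4]].
Characteristic polynomial det(A - λI) = λ^2 + 7λ + 6 = 0.
Eigenvalues λ = -6, -1.
For λ=-6: (A-λI) row 1 is [-5, -10], so an eigenvector is (-2, 1).
For λ=-1: (A-λI) row 1 is [-10, -10], so an eigenvector is (-1, 1).
General solution: C_1e^(-6t)(-2,1) + C_2e^(-t)(-1,1).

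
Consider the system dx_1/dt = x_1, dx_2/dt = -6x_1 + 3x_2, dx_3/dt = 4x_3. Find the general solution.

Coefficient matrix A = [[1, 0, 0], [-6, 3, 0], [0, 0, 4]].
det(A - λI) = 0 gives eigenvalues λ = 3, 1, 4.
For λ=3: eigenvector (0,1,0).
For λ=1: eigenvector (1,3,0).
For λ=4: eigenvector (0,0,1).
General solution: K_1e^(3t)(0,1,0) + K_2e^(t)(1,3,0) + K_3e^(4t)(0,0,1).

x_1(t) = K_2e^(t), x_2(t) = K_1e^(3t) + 3K_2e^(t), x_3(t) = K_3e^(4t)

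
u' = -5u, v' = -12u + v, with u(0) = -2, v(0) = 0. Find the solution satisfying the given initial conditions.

u(t) = -2e^(-5t), v(t) = 4e^(t) - 4e^(-5t)

Coefficient matrix A = [[-5, 0], [-12, 1]].
Characteristic polynomial det(A - λI) = λ^2 + 4λ - 5 = 0.
Eigenvalues λ = 1, -5.
For λ=1: (A-λI) row 1 is [-6, 0], so an eigenvector is (0, 1).
For λ=-5: (A-λI) row 2 is [-12, 6], so an eigenvector is (-1, -2).
General solution: K_1e^(t)(0,1) + K_2e^(-5t)(-1,-2).
Applying u(0)=-2, v(0)=0 gives K_1=4, K_2=2.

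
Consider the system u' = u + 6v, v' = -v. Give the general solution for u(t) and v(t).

Coefficient matrix A = [[1, 6], [0, -1]].
Characteristic polynomial det(A - λI) = λ^2 - 1 = 0.
Eigenvalues λ = 1, -1.
For λ=1: (A-λI) row 1 is [0, 6], so an eigenvector is (1, 0).
For λ=-1: (A-λI) row 1 is [2, 6], so an eigenvector is (-3, 1).
General solution: c_1e^(t)(1,0) + c_2e^(-t)(-3,1).

u(t) = c_1e^(t) - 3c_2e^(-t), v(t) = c_2e^(-t)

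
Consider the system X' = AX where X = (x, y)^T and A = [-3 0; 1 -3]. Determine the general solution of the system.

Coefficient matrix A = [[-3, 0], [1, -3]].
Characteristic polynomial det(A - λI) = λ^2 + 6λ + 9 = 0.
Single eigenvalue λ = -3 with algebraic multiplicity 2.
Eigenvector v = (0,1); generalized eigenvector w with (A-λI)w=v is (1,3).
General solution: e^(-3t)[c_1·v + c_2·(t·v + w)].

x(t) = c_2e^(-3t), y(t) = c_1e^(-3t) + c_2te^(-3t) + 3c_2e^(-3t)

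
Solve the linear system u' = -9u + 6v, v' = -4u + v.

Coefficient matrix A = [[-9, 6], [-4, 1]].
Characteristic polynomial det(A - λI) = λ^2 + 8λ + 15 = 0.
Eigenvalues λ = -3, -5.
For λ=-3: (A-λI) row 1 is [-6, 6], so an eigenvector is (1, 1).
For λ=-5: (A-λI) row 1 is [-4, 6], so an eigenvector is (-3, -2).
General solution: K_1e^(-3t)(1,1) + K_2e^(-5t)(-3,-2).

u(t) = K_1e^(-3t) - 3K_2e^(-5t), v(t) = K_1e^(-3t) - 2K_2e^(-5t)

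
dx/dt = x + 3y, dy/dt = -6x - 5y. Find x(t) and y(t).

Coefficient matrix A = [[1, 3], [-6, -5]].
Characteristic polynomial det(A - λI) = λ^2 + 4λ + 13 = 0.
Eigenvalues λ = -2 ± 3i (complex conjugate pair).
For λ=-2+3i: an eigenvector is (1,-1) - i(0,-1) = (1, -1 + i).
A real fundamental pair from Re and Im of e^((-2+3i)t)v: X_1 = e^(-2t)(cos(3t)·(1,-1) + sin(3t)·(0,-1)), X_2 = e^(-2t)(sin(3t)·(1,-1) - cos(3t)·(0,-1)).
General solution: C_1X_1 + C_2X_2.

x(t) = C_1e^(-2t)cos(3t) + C_2e^(-2t)sin(3t), y(t) = -C_1e^(-2t)sin(3t) - C_1e^(-2t)cos(3t) - C_2e^(-2t)sin(3t) + C_2e^(-2t)cos(3t)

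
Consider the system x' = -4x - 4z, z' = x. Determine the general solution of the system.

x(t) = 2C_1e^(-2t) + 2C_2te^(-2t) + C_2e^(-2t), z(t) = -C_1e^(-2t) - C_2te^(-2t) - C_2e^(-2t)

Coefficient matrix A = [[-4, -4], [1, 0]].
Characteristic polynomial det(A - λI) = λ^2 + 4λ + 4 = 0.
Single eigenvalue λ = -2 with algebraic multiplicity 2.
Eigenvector v = (2,-1); generalized eigenvector w with (A-λI)w=v is (1,-1).
General solution: e^(-2t)[C_1·v + C_2·(t·v + w)].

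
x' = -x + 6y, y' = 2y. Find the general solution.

Coefficient matrix A = [[-1, 6], [0, 2]].
Characteristic polynomial det(A - λI) = λ^2 - λ - 2 = 0.
Eigenvalues λ = 2, -1.
For λ=2: (A-λI) row 1 is [-3, 6], so an eigenvector is (2, 1).
For λ=-1: (A-λI) row 1 is [0, 6], so an eigenvector is (1, 0).
General solution: C_1e^(2t)(2,1) + C_2e^(-t)(1,0).

x(t) = 2C_1e^(2t) + C_2e^(-t), y(t) = C_1e^(2t)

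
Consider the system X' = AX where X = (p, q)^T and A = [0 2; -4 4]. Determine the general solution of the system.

p(t) = K_1e^(2t)cos(2t) + K_2e^(2t)sin(2t), q(t) = -K_1e^(2t)sin(2t) + K_1e^(2t)cos(2t) + K_2e^(2t)sin(2t) + K_2e^(2t)cos(2t)

Coefficient matrix A = [[0, 2], [-4, 4]].
Characteristic polynomial det(A - λI) = λ^2 - 4λ + 8 = 0.
Eigenvalues λ = 2 ± 2i (complex conjugate pair).
For λ=2+2i: an eigenvector is (1,1) - i(0,-1) = (1, 1 + i).
A real fundamental pair from Re and Im of e^((2+2i)t)v: X_1 = e^(2t)(cos(2t)·(1,1) + sin(2t)·(0,-1)), X_2 = e^(2t)(sin(2t)·(1,1) - cos(2t)·(0,-1)).
General solution: K_1X_1 + K_2X_2.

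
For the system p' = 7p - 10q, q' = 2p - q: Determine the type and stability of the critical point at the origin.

unstable spiral

A = [[7,-10],[2,-1]]; det(A-λI) = λ^2 - 6λ + 13.
λ = 3 ± 2i: positive real part.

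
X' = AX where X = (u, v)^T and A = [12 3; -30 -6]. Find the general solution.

Coefficient matrix A = [[12, 3], [-30, -6]].
Characteristic polynomial det(A - λI) = λ^2 - 6λ + 18 = 0.
Eigenvalues λ = 3 ± 3i (complex conjugate pair).
For λ=3+3i: an eigenvector is (0,1) - i(1,-3) = (0 - i, 1 + 3i).
A real fundamental pair from Re and Im of e^((3+3i)t)v: X_1 = e^(3t)(cos(3t)·(0,1) + sin(3t)·(1,-3)), X_2 = e^(3t)(sin(3t)·(0,1) - cos(3t)·(1,-3)).
General solution: c_1X_1 + c_2X_2.

u(t) = c_1e^(3t)sin(3t) - c_2e^(3t)cos(3t), v(t) = -3c_1e^(3t)sin(3t) + c_1e^(3t)cos(3t) + c_2e^(3t)sin(3t) + 3c_2e^(3t)cos(3t)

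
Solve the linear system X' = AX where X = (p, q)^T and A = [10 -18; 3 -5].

p(t) = 2K_1e^(t) - 3K_2e^(4t), q(t) = K_1e^(t) - K_2e^(4t)

Coefficient matrix A = [[10, -18], [3, -5]].
Characteristic polynomial det(A - λI) = λ^2 - 5λ + 4 = 0.
Eigenvalues λ = 1, 4.
For λ=1: (A-λI) row 1 is [9, -18], so an eigenvector is (2, 1).
For λ=4: (A-λI) row 1 is [6, -18], so an eigenvector is (-3, -1).
General solution: K_1e^(t)(2,1) + K_2e^(4t)(-3,-1).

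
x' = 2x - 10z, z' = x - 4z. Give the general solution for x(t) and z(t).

Coefficient matrix A = [[2, -10], [1, -4]].
Characteristic polynomial det(A - λI) = λ^2 + 2λ + 2 = 0.
Eigenvalues λ = -1 ± i (complex conjugate pair).
For λ=-1+i: an eigenvector is (-3,-1) - i(1,0) = (-3 - i, -1).
A real fundamental pair from Re and Im of e^((-1+i)t)v: X_1 = e^(-t)(cos(t)·(-3,-1) + sin(t)·(1,0)), X_2 = e^(-t)(sin(t)·(-3,-1) - cos(t)·(1,0)).
General solution: K_1X_1 + K_2X_2.

x(t) = K_1e^(-t)sin(t) - 3K_1e^(-t)cos(t) - 3K_2e^(-t)sin(t) - K_2e^(-t)cos(t), z(t) = -K_1e^(-t)cos(t) - K_2e^(-t)sin(t)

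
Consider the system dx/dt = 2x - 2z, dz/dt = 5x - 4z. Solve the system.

Coefficient matrix A = [[2, -2], [5, -4]].
Characteristic polynomial det(A - λI) = λ^2 + 2λ + 2 = 0.
Eigenvalues λ = -1 ± i (complex conjugate pair).
For λ=-1+i: an eigenvector is (1,2) - i(-1,-1) = (1 + i, 2 + i).
A real fundamental pair from Re and Im of e^((-1+i)t)v: X_1 = e^(-t)(cos(t)·(1,2) + sin(t)·(-1,-1)), X_2 = e^(-t)(sin(t)·(1,2) - cos(t)·(-1,-1)).
General solution: C_1X_1 + C_2X_2.

x(t) = -C_1e^(-t)sin(t) + C_1e^(-t)cos(t) + C_2e^(-t)sin(t) + C_2e^(-t)cos(t), z(t) = -C_1e^(-t)sin(t) + 2C_1e^(-t)cos(t) + 2C_2e^(-t)sin(t) + C_2e^(-t)cos(t)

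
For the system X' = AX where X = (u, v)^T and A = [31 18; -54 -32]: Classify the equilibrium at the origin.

A = [[31,18],[-54,-32]]; det(A-λI) = λ^2 + λ - 20.
λ = 4, -5: opposite signs.

saddle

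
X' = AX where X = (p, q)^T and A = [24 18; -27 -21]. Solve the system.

p(t) = 2c_1e^(-3t) - c_2e^(6t), q(t) = -3c_1e^(-3t) + c_2e^(6t)

Coefficient matrix A = [[24, 18], [-27, -21]].
Characteristic polynomial det(A - λI) = λ^2 - 3λ - 18 = 0.
Eigenvalues λ = -3, 6.
For λ=-3: (A-λI) row 1 is [27, 18], so an eigenvector is (2, -3).
For λ=6: (A-λI) row 1 is [18, 18], so an eigenvector is (-1, 1).
General solution: c_1e^(-3t)(2,-3) + c_2e^(6t)(-1,1).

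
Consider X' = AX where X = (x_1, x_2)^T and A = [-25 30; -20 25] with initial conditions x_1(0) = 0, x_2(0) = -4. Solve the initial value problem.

Coefficient matrix A = [[-25, 30], [-20, 25]].
Characteristic polynomial det(A - λI) = λ^2 - 25 = 0.
Eigenvalues λ = -5, 5.
For λ=-5: (A-λI) row 1 is [-20, 30], so an eigenvector is (-3, -2).
For λ=5: (A-λI) row 1 is [-30, 30], so an eigenvector is (1, 1).
General solution: K_1e^(-5t)(-3,-2) + K_2e^(5t)(1,1).
Applying x_1(0)=0, x_2(0)=-4 gives K_1=-4, K_2=-12.

x_1(t) = -12e^(5t) + 12e^(-5t), x_2(t) = -12e^(5t) + 8e^(-5t)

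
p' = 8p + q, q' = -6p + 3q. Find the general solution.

p(t) = c_1e^(6t) + c_2e^(5t), q(t) = -2c_1e^(6t) - 3c_2e^(5t)

Coefficient matrix A = [[8, 1], [-6, 3]].
Characteristic polynomial det(A - λI) = λ^2 - 11λ + 30 = 0.
Eigenvalues λ = 6, 5.
For λ=6: (A-λI) row 1 is [2, 1], so an eigenvector is (1, -2).
For λ=5: (A-λI) row 1 is [3, 1], so an eigenvector is (1, -3).
General solution: c_1e^(6t)(1,-2) + c_2e^(5t)(1,-3).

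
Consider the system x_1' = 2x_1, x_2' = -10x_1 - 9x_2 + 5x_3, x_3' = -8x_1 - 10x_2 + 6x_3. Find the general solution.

x_1(t) = C_1e^(2t), x_2(t) = -C_2e^(t) + C_3e^(-4t), x_3(t) = 2C_1e^(2t) - 2C_2e^(t) + C_3e^(-4t)

Coefficient matrix A = [[2, 0, 0], [-10, -9, 5], [-8, -10, 6]].
det(A - λI) = 0 gives eigenvalues λ = 2, 1, -4.
For λ=2: eigenvector (1,0,2).
For λ=1: eigenvector (0,-1,-2).
For λ=-4: eigenvector (0,1,1).
General solution: C_1e^(2t)(1,0,2) + C_2e^(t)(0,-1,-2) + C_3e^(-4t)(0,1,1).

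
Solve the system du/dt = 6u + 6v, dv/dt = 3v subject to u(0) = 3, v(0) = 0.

Coefficient matrix A = [[6, 6], [0, 3]].
Characteristic polynomial det(A - λI) = λ^2 - 9λ + 18 = 0.
Eigenvalues λ = 6, 3.
For λ=6: (A-λI) row 1 is [0, 6], so an eigenvector is (-1, 0).
For λ=3: (A-λI) row 1 is [3, 6], so an eigenvector is (-2, 1).
General solution: c_1e^(6t)(-1,0) + c_2e^(3t)(-2,1).
Applying u(0)=3, v(0)=0 gives c_1=-3, c_2=0.

u(t) = 3e^(6t), v(t) = 0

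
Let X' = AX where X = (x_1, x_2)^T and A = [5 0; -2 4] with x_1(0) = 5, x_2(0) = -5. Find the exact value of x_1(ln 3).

A = [[5,0],[-2,4]]; eigenvalues λ = 4, 5.
Eigenvectors: (0,1) for λ=4, (-1,2) for λ=5.
From the initial condition, c_1 = 5, c_2 = -5.
x_1(ln 3) = (5)(3^4)(0) + (-5)(3^5)(-1) = 1215.

1215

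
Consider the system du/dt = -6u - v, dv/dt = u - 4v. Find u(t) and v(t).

u(t) = c_1e^(-5t) + c_2te^(-5t) + 2c_2e^(-5t), v(t) = -c_1e^(-5t) - c_2te^(-5t) - 3c_2e^(-5t)

Coefficient matrix A = [[-6, -1], [1, -4]].
Characteristic polynomial det(A - λI) = λ^2 + 10λ + 25 = 0.
Single eigenvalue λ = -5 with algebraic multiplicity 2.
Eigenvector v = (1,-1); generalized eigenvector w with (A-λI)w=v is (2,-3).
General solution: e^(-5t)[c_1·v + c_2·(t·v + w)].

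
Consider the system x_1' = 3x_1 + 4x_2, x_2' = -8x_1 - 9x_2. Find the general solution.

Coefficient matrix A = [[3, 4], [-8, -9]].
Characteristic polynomial det(A - λI) = λ^2 + 6λ + 5 = 0.
Eigenvalues λ = -5, -1.
For λ=-5: (A-λI) row 1 is [8, 4], so an eigenvector is (-1, 2).
For λ=-1: (A-λI) row 1 is [4, 4], so an eigenvector is (1, -1).
General solution: C_1e^(-5t)(-1,2) + C_2e^(-t)(1,-1).

x_1(t) = -C_1e^(-5t) + C_2e^(-t), x_2(t) = 2C_1e^(-5t) - C_2e^(-t)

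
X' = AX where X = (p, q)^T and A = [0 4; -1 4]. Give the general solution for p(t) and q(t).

Coefficient matrix A = [[0, 4], [-1, 4]].
Characteristic polynomial det(A - λI) = λ^2 - 4λ + 4 = 0.
Single eigenvalue λ = 2 with algebraic multiplicity 2.
Eigenvector v = (2,1); generalized eigenvector w with (A-λI)w=v is (1,1).
General solution: e^(2t)[C_1·v + C_2·(t·v + w)].

p(t) = 2C_1e^(2t) + 2C_2te^(2t) + C_2e^(2t), q(t) = C_1e^(2t) + C_2te^(2t) + C_2e^(2t)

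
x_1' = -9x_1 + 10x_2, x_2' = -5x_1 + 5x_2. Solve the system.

Coefficient matrix A = [[-9, 10], [-5, 5]].
Characteristic polynomial det(A - λI) = λ^2 + 4λ + 5 = 0.
Eigenvalues λ = -2 ± i (complex conjugate pair).
For λ=-2+i: an eigenvector is (-3,-2) - i(1,1) = (-3 - i, -2 - i).
A real fundamental pair from Re and Im of e^((-2+i)t)v: X_1 = e^(-2t)(cos(t)·(-3,-2) + sin(t)·(1,1)), X_2 = e^(-2t)(sin(t)·(-3,-2) - cos(t)·(1,1)).
General solution: C_1X_1 + C_2X_2.

x_1(t) = C_1e^(-2t)sin(t) - 3C_1e^(-2t)cos(t) - 3C_2e^(-2t)sin(t) - C_2e^(-2t)cos(t), x_2(t) = C_1e^(-2t)sin(t) - 2C_1e^(-2t)cos(t) - 2C_2e^(-2t)sin(t) - C_2e^(-2t)cos(t)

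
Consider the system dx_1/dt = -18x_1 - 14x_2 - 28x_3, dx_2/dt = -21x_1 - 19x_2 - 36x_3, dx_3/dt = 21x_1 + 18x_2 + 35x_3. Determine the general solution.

Coefficient matrix A = [[-18, -14, -28], [-21, -19, -36], [21, 18, 35]].
det(A - λI) = 0 gives eigenvalues λ = -4, -1, 3.
For λ=-4: eigenvector (1,1,-1).
For λ=-1: eigenvector (0,2,-1).
For λ=3: eigenvector (-2,-3,3).
General solution: c_1e^(-4t)(1,1,-1) + c_2e^(-t)(0,2,-1) + c_3e^(3t)(-2,-3,3).

x_1(t) = c_1e^(-4t) - 2c_3e^(3t), x_2(t) = c_1e^(-4t) + 2c_2e^(-t) - 3c_3e^(3t), x_3(t) = -c_1e^(-4t) - c_2e^(-t) + 3c_3e^(3t)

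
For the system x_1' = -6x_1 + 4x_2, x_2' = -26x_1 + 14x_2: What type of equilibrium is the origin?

A = [[-6,4],[-26,14]]; det(A-λI) = λ^2 - 8λ + 20.
λ = 4 ± 2i: positive real part.

unstable spiral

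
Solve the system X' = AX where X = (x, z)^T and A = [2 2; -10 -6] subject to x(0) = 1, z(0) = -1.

x(t) = e^(-2t)sin(2t) + e^(-2t)cos(2t), z(t) = -3e^(-2t)sin(2t) - e^(-2t)cos(2t)

Coefficient matrix A = [[2, 2], [-10, -6]].
Characteristic polynomial det(A - λI) = λ^2 + 4λ + 8 = 0.
Eigenvalues λ = -2 ± 2i (complex conjugate pair).
For λ=-2+2i: an eigenvector is (0,-1) - i(-1,2) = (0 + i, -1 - 2i).
A real fundamental pair from Re and Im of e^((-2+2i)t)v: X_1 = e^(-2t)(cos(2t)·(0,-1) + sin(2t)·(-1,2)), X_2 = e^(-2t)(sin(2t)·(0,-1) - cos(2t)·(-1,2)).
General solution: c_1X_1 + c_2X_2.
Applying x(0)=1, z(0)=-1 gives c_1=-1, c_2=1.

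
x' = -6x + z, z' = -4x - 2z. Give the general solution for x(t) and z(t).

x(t) = -K_1e^(-4t) - K_2te^(-4t), z(t) = -2K_1e^(-4t) - 2K_2te^(-4t) - K_2e^(-4t)

Coefficient matrix A = [[-6, 1], [-4, -2]].
Characteristic polynomial det(A - λI) = λ^2 + 8λ + 16 = 0.
Single eigenvalue λ = -4 with algebraic multiplicity 2.
Eigenvector v = (-1,-2); generalized eigenvector w with (A-λI)w=v is (0,-1).
General solution: e^(-4t)[K_1·v + K_2·(t·v + w)].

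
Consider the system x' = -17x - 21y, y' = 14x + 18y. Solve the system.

Coefficient matrix A = [[-17, -21], [14, 18]].
Characteristic polynomial det(A - λI) = λ^2 - λ - 12 = 0.
Eigenvalues λ = -3, 4.
For λ=-3: (A-λI) row 1 is [-14, -21], so an eigenvector is (-3, 2).
For λ=4: (A-λI) row 1 is [-21, -21], so an eigenvector is (1, -1).
General solution: K_1e^(-3t)(-3,2) + K_2e^(4t)(1,-1).

x(t) = -3K_1e^(-3t) + K_2e^(4t), y(t) = 2K_1e^(-3t) - K_2e^(4t)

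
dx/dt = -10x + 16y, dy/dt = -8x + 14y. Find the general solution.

x(t) = 2c_1e^(-2t) - c_2e^(6t), y(t) = c_1e^(-2t) - c_2e^(6t)

Coefficient matrix A = [[-10, 16], [-8, 14]].
Characteristic polynomial det(A - λI) = λ^2 - 4λ - 12 = 0.
Eigenvalues λ = -2, 6.
For λ=-2: (A-λI) row 1 is [-8, 16], so an eigenvector is (2, 1).
For λ=6: (A-λI) row 1 is [-16, 16], so an eigenvector is (-1, -1).
General solution: c_1e^(-2t)(2,1) + c_2e^(6t)(-1,-1).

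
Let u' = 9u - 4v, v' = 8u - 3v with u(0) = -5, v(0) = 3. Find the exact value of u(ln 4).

A = [[9,-4],[8,-3]]; eigenvalues λ = 5, 1.
Eigenvectors: (-1,-1) for λ=5, (1,2) for λ=1.
From the initial condition, c_1 = 13, c_2 = 8.
u(ln 4) = (13)(4^5)(-1) + (8)(4^1)(1) = -13280.

-13280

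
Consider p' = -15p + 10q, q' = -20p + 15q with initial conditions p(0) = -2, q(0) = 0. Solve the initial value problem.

Coefficient matrix A = [[-15, 10], [-20, 15]].
Characteristic polynomial det(A - λI) = λ^2 - 25 = 0.
Eigenvalues λ = 5, -5.
For λ=5: (A-λI) row 1 is [-20, 10], so an eigenvector is (1, 2).
For λ=-5: (A-λI) row 1 is [-10, 10], so an eigenvector is (1, 1).
General solution: c_1e^(5t)(1,2) + c_2e^(-5t)(1,1).
Applying p(0)=-2, q(0)=0 gives c_1=2, c_2=-4.

p(t) = 2e^(5t) - 4e^(-5t), q(t) = 4e^(5t) - 4e^(-5t)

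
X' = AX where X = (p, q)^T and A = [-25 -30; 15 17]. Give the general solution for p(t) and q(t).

p(t) = -C_1e^(-4t)sin(3t) + 3C_1e^(-4t)cos(3t) + 3C_2e^(-4t)sin(3t) + C_2e^(-4t)cos(3t), q(t) = C_1e^(-4t)sin(3t) - 2C_1e^(-4t)cos(3t) - 2C_2e^(-4t)sin(3t) - C_2e^(-4t)cos(3t)

Coefficient matrix A = [[-25, -30], [15, 17]].
Characteristic polynomial det(A - λI) = λ^2 + 8λ + 25 = 0.
Eigenvalues λ = -4 ± 3i (complex conjugate pair).
For λ=-4+3i: an eigenvector is (3,-2) - i(-1,1) = (3 + i, -2 - i).
A real fundamental pair from Re and Im of e^((-4+3i)t)v: X_1 = e^(-4t)(cos(3t)·(3,-2) + sin(3t)·(-1,1)), X_2 = e^(-4t)(sin(3t)·(3,-2) - cos(3t)·(-1,1)).
General solution: C_1X_1 + C_2X_2.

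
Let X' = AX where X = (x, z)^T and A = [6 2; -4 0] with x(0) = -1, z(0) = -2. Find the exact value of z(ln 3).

270

A = [[6,2],[-4,0]]; eigenvalues λ = 2, 4.
Eigenvectors: (-1,2) for λ=2, (1,-1) for λ=4.
From the initial condition, c_1 = -3, c_2 = -4.
z(ln 3) = (-3)(3^2)(2) + (-4)(3^4)(-1) = 270.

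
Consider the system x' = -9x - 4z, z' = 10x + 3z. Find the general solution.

x(t) = K_1e^(-3t)sin(2t) - K_1e^(-3t)cos(2t) - K_2e^(-3t)sin(2t) - K_2e^(-3t)cos(2t), z(t) = -2K_1e^(-3t)sin(2t) + K_1e^(-3t)cos(2t) + K_2e^(-3t)sin(2t) + 2K_2e^(-3t)cos(2t)

Coefficient matrix A = [[-9, -4], [10, 3]].
Characteristic polynomial det(A - λI) = λ^2 + 6λ + 13 = 0.
Eigenvalues λ = -3 ± 2i (complex conjugate pair).
For λ=-3+2i: an eigenvector is (-1,1) - i(1,-2) = (-1 - i, 1 + 2i).
A real fundamental pair from Re and Im of e^((-3+2i)t)v: X_1 = e^(-3t)(cos(2t)·(-1,1) + sin(2t)·(1,-2)), X_2 = e^(-3t)(sin(2t)·(-1,1) - cos(2t)·(1,-2)).
General solution: K_1X_1 + K_2X_2.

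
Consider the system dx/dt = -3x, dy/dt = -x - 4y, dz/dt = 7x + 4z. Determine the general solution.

x(t) = C_3e^(-3t), y(t) = C_2e^(-4t) - C_3e^(-3t), z(t) = C_1e^(4t) - C_3e^(-3t)

Coefficient matrix A = [[-3, 0, 0], [-1, -4, 0], [7, 0, 4]].
det(A - λI) = 0 gives eigenvalues λ = 4, -4, -3.
For λ=4: eigenvector (0,0,1).
For λ=-4: eigenvector (0,1,0).
For λ=-3: eigenvector (1,-1,-1).
General solution: C_1e^(4t)(0,0,1) + C_2e^(-4t)(0,1,0) + C_3e^(-3t)(1,-1,-1).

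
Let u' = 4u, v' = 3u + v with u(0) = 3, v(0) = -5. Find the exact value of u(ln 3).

A = [[4,0],[3,1]]; eigenvalues λ = 4, 1.
Eigenvectors: (-1,-1) for λ=4, (0,1) for λ=1.
From the initial condition, c_1 = -3, c_2 = -8.
u(ln 3) = (-3)(3^4)(-1) + (-8)(3^1)(0) = 243.

243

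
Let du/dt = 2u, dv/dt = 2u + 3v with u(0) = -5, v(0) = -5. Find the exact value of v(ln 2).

A = [[2,0],[2,3]]; eigenvalues λ = 3, 2.
Eigenvectors: (0,-1) for λ=3, (1,-2) for λ=2.
From the initial condition, c_1 = 15, c_2 = -5.
v(ln 2) = (15)(2^3)(-1) + (-5)(2^2)(-2) = -80.

-80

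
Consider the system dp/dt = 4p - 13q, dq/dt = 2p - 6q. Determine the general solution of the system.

Coefficient matrix A = [[4, -13], [2, -6]].
Characteristic polynomial det(A - λI) = λ^2 + 2λ + 2 = 0.
Eigenvalues λ = -1 ± i (complex conjugate pair).
For λ=-1+i: an eigenvector is (2,1) - i(-3,-1) = (2 + 3i, 1 + i).
A real fundamental pair from Re and Im of e^((-1+i)t)v: X_1 = e^(-t)(cos(t)·(2,1) + sin(t)·(-3,-1)), X_2 = e^(-t)(sin(t)·(2,1) - cos(t)·(-3,-1)).
General solution: c_1X_1 + c_2X_2.

p(t) = -3c_1e^(-t)sin(t) + 2c_1e^(-t)cos(t) + 2c_2e^(-t)sin(t) + 3c_2e^(-t)cos(t), q(t) = -c_1e^(-t)sin(t) + c_1e^(-t)cos(t) + c_2e^(-t)sin(t) + c_2e^(-t)cos(t)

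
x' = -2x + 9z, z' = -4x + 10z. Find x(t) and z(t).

x(t) = -3C_1e^(4t) - 3C_2te^(4t) - C_2e^(4t), z(t) = -2C_1e^(4t) - 2C_2te^(4t) - C_2e^(4t)

Coefficient matrix A = [[-2, 9], [-4, 10]].
Characteristic polynomial det(A - λI) = λ^2 - 8λ + 16 = 0.
Single eigenvalue λ = 4 with algebraic multiplicity 2.
Eigenvector v = (-3,-2); generalized eigenvector w with (A-λI)w=v is (-1,-1).
General solution: e^(4t)[C_1·v + C_2·(t·v + w)].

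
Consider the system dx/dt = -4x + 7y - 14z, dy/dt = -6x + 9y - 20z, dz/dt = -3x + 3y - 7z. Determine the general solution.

x(t) = c_1e^(3t) + c_2e^(-4t), y(t) = c_1e^(3t) + 2c_2e^(-4t) + 2c_3e^(-t), z(t) = c_2e^(-4t) + c_3e^(-t)

Coefficient matrix A = [[-4, 7, -14], [-6, 9, -20], [-3, 3, -7]].
det(A - λI) = 0 gives eigenvalues λ = 3, -4, -1.
For λ=3: eigenvector (1,1,0).
For λ=-4: eigenvector (1,2,1).
For λ=-1: eigenvector (0,2,1).
General solution: c_1e^(3t)(1,1,0) + c_2e^(-4t)(1,2,1) + c_3e^(-t)(0,2,1).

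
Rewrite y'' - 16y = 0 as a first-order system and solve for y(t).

y(t) = c_1e^(-4t) + c_2e^(4t)

Let x_1 = y, x_2 = y'. Then x_1' = x_2 and x_2' = 16x_1.
A = [[0,1],[16,0]]; det(A-λI) = λ^2 - 16.
Eigenvalues λ = -4, 4 with eigenvectors (1,-4), (1,4).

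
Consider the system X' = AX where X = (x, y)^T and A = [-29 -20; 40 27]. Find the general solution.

Coefficient matrix A = [[-29, -20], [40, 27]].
Characteristic polynomial det(A - λI) = λ^2 + 2λ + 17 = 0.
Eigenvalues λ = -1 ± 4i (complex conjugate pair).
For λ=-1+4i: an eigenvector is (-2,3) - i(-1,1) = (-2 + i, 3 - i).
A real fundamental pair from Re and Im of e^((-1+4i)t)v: X_1 = e^(-t)(cos(4t)·(-2,3) + sin(4t)·(-1,1)), X_2 = e^(-t)(sin(4t)·(-2,3) - cos(4t)·(-1,1)).
General solution: c_1X_1 + c_2X_2.

x(t) = -c_1e^(-t)sin(4t) - 2c_1e^(-t)cos(4t) - 2c_2e^(-t)sin(4t) + c_2e^(-t)cos(4t), y(t) = c_1e^(-t)sin(4t) + 3c_1e^(-t)cos(4t) + 3c_2e^(-t)sin(4t) - c_2e^(-t)cos(4t)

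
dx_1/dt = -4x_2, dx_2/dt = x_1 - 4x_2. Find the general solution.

x_1(t) = 2c_1e^(-2t) + 2c_2te^(-2t) + 3c_2e^(-2t), x_2(t) = c_1e^(-2t) + c_2te^(-2t) + c_2e^(-2t)

Coefficient matrix A = [[0, -4], [1, -4]].
Characteristic polynomial det(A - λI) = λ^2 + 4λ + 4 = 0.
Single eigenvalue λ = -2 with algebraic multiplicity 2.
Eigenvector v = (2,1); generalized eigenvector w with (A-λI)w=v is (3,1).
General solution: e^(-2t)[c_1·v + c_2·(t·v + w)].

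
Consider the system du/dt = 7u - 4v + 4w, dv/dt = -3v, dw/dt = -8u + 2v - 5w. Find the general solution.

u(t) = c_1e^(-t) + c_3e^(3t), v(t) = c_2e^(-3t), w(t) = -2c_1e^(-t) + c_2e^(-3t) - c_3e^(3t)

Coefficient matrix A = [[7, -4, 4], [0, -3, 0], [-8, 2, -5]].
det(A - λI) = 0 gives eigenvalues λ = -1, -3, 3.
For λ=-1: eigenvector (1,0,-2).
For λ=-3: eigenvector (0,1,1).
For λ=3: eigenvector (1,0,-1).
General solution: c_1e^(-t)(1,0,-2) + c_2e^(-3t)(0,1,1) + c_3e^(3t)(1,0,-1).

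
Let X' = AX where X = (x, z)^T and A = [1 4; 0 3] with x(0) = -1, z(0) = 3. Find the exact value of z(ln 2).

A = [[1,4],[0,3]]; eigenvalues λ = 1, 3.
Eigenvectors: (-1,0) for λ=1, (2,1) for λ=3.
From the initial condition, c_1 = 7, c_2 = 3.
z(ln 2) = (7)(2^1)(0) + (3)(2^3)(1) = 24.

24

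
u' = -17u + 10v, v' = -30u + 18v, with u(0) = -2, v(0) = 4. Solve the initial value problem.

u(t) = 14e^(3t) - 16e^(-2t), v(t) = 28e^(3t) - 24e^(-2t)

Coefficient matrix A = [[-17, 10], [-30, 18]].
Characteristic polynomial det(A - λI) = λ^2 - λ - 6 = 0.
Eigenvalues λ = -2, 3.
For λ=-2: (A-λI) row 1 is [-15, 10], so an eigenvector is (2, 3).
For λ=3: (A-λI) row 1 is [-20, 10], so an eigenvector is (1, 2).
General solution: C_1e^(-2t)(2,3) + C_2e^(3t)(1,2).
Applying u(0)=-2, v(0)=4 gives C_1=-8, C_2=14.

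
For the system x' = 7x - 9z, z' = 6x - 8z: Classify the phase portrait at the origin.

saddle

A = [[7,-9],[6,-8]]; det(A-λI) = λ^2 + λ - 2.
λ = 1, -2: opposite signs.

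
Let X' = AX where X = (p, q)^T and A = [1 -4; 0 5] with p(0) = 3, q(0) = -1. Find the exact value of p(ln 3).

A = [[1,-4],[0,5]]; eigenvalues λ = 5, 1.
Eigenvectors: (-1,1) for λ=5, (1,0) for λ=1.
From the initial condition, c_1 = -1, c_2 = 2.
p(ln 3) = (-1)(3^5)(-1) + (2)(3^1)(1) = 249.

249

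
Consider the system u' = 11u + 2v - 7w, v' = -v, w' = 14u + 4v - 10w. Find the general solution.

u(t) = c_1e^(4t) + c_2e^(-3t) + c_3e^(-t), v(t) = c_3e^(-t), w(t) = c_1e^(4t) + 2c_2e^(-3t) + 2c_3e^(-t)

Coefficient matrix A = [[11, 2, -7], [0, -1, 0], [14, 4, -10]].
det(A - λI) = 0 gives eigenvalues λ = 4, -3, -1.
For λ=4: eigenvector (1,0,1).
For λ=-3: eigenvector (1,0,2).
For λ=-1: eigenvector (1,1,2).
General solution: c_1e^(4t)(1,0,1) + c_2e^(-3t)(1,0,2) + c_3e^(-t)(1,1,2).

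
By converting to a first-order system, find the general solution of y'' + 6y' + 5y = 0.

y(t) = c_1e^(-5t) + c_2e^(-t)

Let x_1 = y, x_2 = y'. Then x_1' = x_2 and x_2' = -5x_1 - 6x_2.
A = [[0,1],[-5,-6]]; det(A-λI) = λ^2 + 6λ + 5.
Eigenvalues λ = -5, -1 with eigenvectors (1,-5), (1,-1).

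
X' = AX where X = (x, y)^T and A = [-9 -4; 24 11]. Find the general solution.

Coefficient matrix A = [[-9, -4], [24, 11]].
Characteristic polynomial det(A - λI) = λ^2 - 2λ - 3 = 0.
Eigenvalues λ = -1, 3.
For λ=-1: (A-λI) row 1 is [-8, -4], so an eigenvector is (1, -2).
For λ=3: (A-λI) row 1 is [-12, -4], so an eigenvector is (-1, 3).
General solution: C_1e^(-t)(1,-2) + C_2e^(3t)(-1,3).

x(t) = C_1e^(-t) - C_2e^(3t), y(t) = -2C_1e^(-t) + 3C_2e^(3t)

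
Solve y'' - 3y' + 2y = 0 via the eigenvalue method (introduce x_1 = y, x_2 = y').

Let x_1 = y, x_2 = y'. Then x_1' = x_2 and x_2' = -2x_1 + 3x_2.
A = [[0,1],[-2,3]]; det(A-λI) = λ^2 - 3λ + 2.
Eigenvalues λ = 1, 2 with eigenvectors (1,1), (1,2).

y(t) = c_1e^(t) + c_2e^(2t)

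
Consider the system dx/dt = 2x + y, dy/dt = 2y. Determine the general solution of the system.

x(t) = K_1e^(2t) + K_2te^(2t) + 2K_2e^(2t), y(t) = K_2e^(2t)

Coefficient matrix A = [[2, 1], [0, 2]].
Characteristic polynomial det(A - λI) = λ^2 - 4λ + 4 = 0.
Single eigenvalue λ = 2 with algebraic multiplicity 2.
Eigenvector v = (1,0); generalized eigenvector w with (A-λI)w=v is (2,1).
General solution: e^(2t)[K_1·v + K_2·(t·v + w)].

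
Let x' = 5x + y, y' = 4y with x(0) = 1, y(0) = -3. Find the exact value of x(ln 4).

-1280

A = [[5,1],[0,4]]; eigenvalues λ = 5, 4.
Eigenvectors: (-1,0) for λ=5, (-1,1) for λ=4.
From the initial condition, c_1 = 2, c_2 = -3.
x(ln 4) = (2)(4^5)(-1) + (-3)(4^4)(-1) = -1280.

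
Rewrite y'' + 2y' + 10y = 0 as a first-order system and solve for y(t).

Let x_1 = y, x_2 = y'. Then x_1' = x_2 and x_2' = -10x_1 - 2x_2.
A = [[0,1],[-10,-2]]; det(A-λI) = λ^2 + 2λ + 10.
Eigenvalues λ = -1 ± 3i.

y(t) = K_1e^(-t)cos(3t) + K_2e^(-t)sin(3t)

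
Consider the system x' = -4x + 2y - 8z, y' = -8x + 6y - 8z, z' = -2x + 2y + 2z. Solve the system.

x(t) = c_1e^(-2t) - c_2e^(4t) - 2c_3e^(2t), y(t) = c_1e^(-2t) - 2c_3e^(2t), z(t) = c_2e^(4t) + c_3e^(2t)

Coefficient matrix A = [[-4, 2, -8], [-8, 6, -8], [-2, 2, 2]].
det(A - λI) = 0 gives eigenvalues λ = -2, 4, 2.
For λ=-2: eigenvector (1,1,0).
For λ=4: eigenvector (-1,0,1).
For λ=2: eigenvector (-2,-2,1).
General solution: c_1e^(-2t)(1,1,0) + c_2e^(4t)(-1,0,1) + c_3e^(2t)(-2,-2,1).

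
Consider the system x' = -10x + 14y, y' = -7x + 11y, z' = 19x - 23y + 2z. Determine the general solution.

Coefficient matrix A = [[-10, 14, 0], [-7, 11, 0], [19, -23, 2]].
det(A - λI) = 0 gives eigenvalues λ = 4, 2, -3.
For λ=4: eigenvector (1,1,-2).
For λ=2: eigenvector (0,0,1).
For λ=-3: eigenvector (-2,-1,3).
General solution: c_1e^(4t)(1,1,-2) + c_2e^(2t)(0,0,1) + c_3e^(-3t)(-2,-1,3).

x(t) = c_1e^(4t) - 2c_3e^(-3t), y(t) = c_1e^(4t) - c_3e^(-3t), z(t) = -2c_1e^(4t) + c_2e^(2t) + 3c_3e^(-3t)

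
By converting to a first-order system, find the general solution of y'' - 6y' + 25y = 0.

y(t) = c_1e^(3t)cos(4t) + c_2e^(3t)sin(4t)

Let x_1 = y, x_2 = y'. Then x_1' = x_2 and x_2' = -25x_1 + 6x_2.
A = [[0,1],[-25,6]]; det(A-λI) = λ^2 - 6λ + 25.
Eigenvalues λ = 3 ± 4i.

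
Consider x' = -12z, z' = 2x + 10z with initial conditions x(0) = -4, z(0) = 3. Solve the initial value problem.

x(t) = -10e^(6t) + 6e^(4t), z(t) = 5e^(6t) - 2e^(4t)

Coefficient matrix A = [[0, -12], [2, 10]].
Characteristic polynomial det(A - λI) = λ^2 - 10λ + 24 = 0.
Eigenvalues λ = 6, 4.
For λ=6: (A-λI) row 1 is [-6, -12], so an eigenvector is (-2, 1).
For λ=4: (A-λI) row 1 is [-4, -12], so an eigenvector is (3, -1).
General solution: C_1e^(6t)(-2,1) + C_2e^(4t)(3,-1).
Applying x(0)=-4, z(0)=3 gives C_1=5, C_2=2.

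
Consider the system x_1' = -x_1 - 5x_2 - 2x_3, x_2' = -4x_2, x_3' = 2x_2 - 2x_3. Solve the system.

Coefficient matrix A = [[-1, -5, -2], [0, -4, 0], [0, 2, -2]].
det(A - λI) = 0 gives eigenvalues λ = -4, -1, -2.
For λ=-4: eigenvector (1,1,-1).
For λ=-1: eigenvector (1,0,0).
For λ=-2: eigenvector (2,0,1).
General solution: K_1e^(-4t)(1,1,-1) + K_2e^(-t)(1,0,0) + K_3e^(-2t)(2,0,1).

x_1(t) = K_1e^(-4t) + K_2e^(-t) + 2K_3e^(-2t), x_2(t) = K_1e^(-4t), x_3(t) = -K_1e^(-4t) + K_3e^(-2t)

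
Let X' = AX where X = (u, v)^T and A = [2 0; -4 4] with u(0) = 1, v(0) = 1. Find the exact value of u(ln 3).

A = [[2,0],[-4,4]]; eigenvalues λ = 2, 4.
Eigenvectors: (-1,-2) for λ=2, (0,1) for λ=4.
From the initial condition, c_1 = -1, c_2 = -1.
u(ln 3) = (-1)(3^2)(-1) + (-1)(3^4)(0) = 9.

9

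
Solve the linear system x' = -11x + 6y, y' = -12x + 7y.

Coefficient matrix A = [[-11, 6], [-12, 7]].
Characteristic polynomial det(A - λI) = λ^2 + 4λ - 5 = 0.
Eigenvalues λ = 1, -5.
For λ=1: (A-λI) row 1 is [-12, 6], so an eigenvector is (-1, -2).
For λ=-5: (A-λI) row 1 is [-6, 6], so an eigenvector is (-1, -1).
General solution: C_1e^(t)(-1,-2) + C_2e^(-5t)(-1,-1).

x(t) = -C_1e^(t) - C_2e^(-5t), y(t) = -2C_1e^(t) - C_2e^(-5t)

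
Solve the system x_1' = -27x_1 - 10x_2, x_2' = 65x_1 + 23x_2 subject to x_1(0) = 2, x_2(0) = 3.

Coefficient matrix A = [[-27, -10], [65, 23]].
Characteristic polynomial det(A - λI) = λ^2 + 4λ + 29 = 0.
Eigenvalues λ = -2 ± 5i (complex conjugate pair).
For λ=-2+5i: an eigenvector is (1,-2) - i(-1,3) = (1 + i, -2 - 3i).
A real fundamental pair from Re and Im of e^((-2+5i)t)v: X_1 = e^(-2t)(cos(5t)·(1,-2) + sin(5t)·(-1,3)), X_2 = e^(-2t)(sin(5t)·(1,-2) - cos(5t)·(-1,3)).
General solution: C_1X_1 + C_2X_2.
Applying x_1(0)=2, x_2(0)=3 gives C_1=9, C_2=-7.

x_1(t) = -16e^(-2t)sin(5t) + 2e^(-2t)cos(5t), x_2(t) = 41e^(-2t)sin(5t) + 3e^(-2t)cos(5t)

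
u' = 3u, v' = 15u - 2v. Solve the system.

u(t) = C_2e^(3t), v(t) = -C_1e^(-2t) + 3C_2e^(3t)

Coefficient matrix A = [[3, 0], [15, -2]].
Characteristic polynomial det(A - λI) = λ^2 - λ - 6 = 0.
Eigenvalues λ = -2, 3.
For λ=-2: (A-λI) row 1 is [5, 0], so an eigenvector is (0, -1).
For λ=3: (A-λI) row 2 is [15, -5], so an eigenvector is (1, 3).
General solution: C_1e^(-2t)(0,-1) + C_2e^(3t)(1,3).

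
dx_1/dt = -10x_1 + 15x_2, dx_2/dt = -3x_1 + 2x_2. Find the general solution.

Coefficient matrix A = [[-10, 15], [-3, 2]].
Characteristic polynomial det(A - λI) = λ^2 + 8λ + 25 = 0.
Eigenvalues λ = -4 ± 3i (complex conjugate pair).
For λ=-4+3i: an eigenvector is (2,1) - i(1,0) = (2 - i, 1).
A real fundamental pair from Re and Im of e^((-4+3i)t)v: X_1 = e^(-4t)(cos(3t)·(2,1) + sin(3t)·(1,0)), X_2 = e^(-4t)(sin(3t)·(2,1) - cos(3t)·(1,0)).
General solution: c_1X_1 + c_2X_2.

x_1(t) = c_1e^(-4t)sin(3t) + 2c_1e^(-4t)cos(3t) + 2c_2e^(-4t)sin(3t) - c_2e^(-4t)cos(3t), x_2(t) = c_1e^(-4t)cos(3t) + c_2e^(-4t)sin(3t)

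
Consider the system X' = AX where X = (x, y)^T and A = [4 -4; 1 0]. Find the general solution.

Coefficient matrix A = [[4, -4], [1, 0]].
Characteristic polynomial det(A - λI) = λ^2 - 4λ + 4 = 0.
Single eigenvalue λ = 2 with algebraic multiplicity 2.
Eigenvector v = (2,1); generalized eigenvector w with (A-λI)w=v is (3,1).
General solution: e^(2t)[c_1·v + c_2·(t·v + w)].

x(t) = 2c_1e^(2t) + 2c_2te^(2t) + 3c_2e^(2t), y(t) = c_1e^(2t) + c_2te^(2t) + c_2e^(2t)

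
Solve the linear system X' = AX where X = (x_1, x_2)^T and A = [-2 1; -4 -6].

Coefficient matrix A = [[-2, 1], [-4, -6]].
Characteristic polynomial det(A - λI) = λ^2 + 8λ + 16 = 0.
Single eigenvalue λ = -4 with algebraic multiplicity 2.
Eigenvector v = (-1,2); generalized eigenvector w with (A-λI)w=v is (0,-1).
General solution: e^(-4t)[C_1·v + C_2·(t·v + w)].

x_1(t) = -C_1e^(-4t) - C_2te^(-4t), x_2(t) = 2C_1e^(-4t) + 2C_2te^(-4t) - C_2e^(-4t)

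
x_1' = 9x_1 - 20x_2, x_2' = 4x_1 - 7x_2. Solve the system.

Coefficient matrix A = [[9, -20], [4, -7]].
Characteristic polynomial det(A - λI) = λ^2 - 2λ + 17 = 0.
Eigenvalues λ = 1 ± 4i (complex conjugate pair).
For λ=1+4i: an eigenvector is (1,0) - i(2,1) = (1 - 2i, 0 - i).
A real fundamental pair from Re and Im of e^((1+4i)t)v: X_1 = e^(t)(cos(4t)·(1,0) + sin(4t)·(2,1)), X_2 = e^(t)(sin(4t)·(1,0) - cos(4t)·(2,1)).
General solution: K_1X_1 + K_2X_2.

x_1(t) = 2K_1e^(t)sin(4t) + K_1e^(t)cos(4t) + K_2e^(t)sin(4t) - 2K_2e^(t)cos(4t), x_2(t) = K_1e^(t)sin(4t) - K_2e^(t)cos(4t)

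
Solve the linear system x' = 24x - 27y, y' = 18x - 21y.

Coefficient matrix A = [[24, -27], [18, -21]].
Characteristic polynomial det(A - λI) = λ^2 - 3λ - 18 = 0.
Eigenvalues λ = 6, -3.
For λ=6: (A-λI) row 1 is [18, -27], so an eigenvector is (3, 2).
For λ=-3: (A-λI) row 1 is [27, -27], so an eigenvector is (-1, -1).
General solution: c_1e^(6t)(3,2) + c_2e^(-3t)(-1,-1).

x(t) = 3c_1e^(6t) - c_2e^(-3t), y(t) = 2c_1e^(6t) - c_2e^(-3t)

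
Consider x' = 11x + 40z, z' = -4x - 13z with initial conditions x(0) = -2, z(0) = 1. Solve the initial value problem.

Coefficient matrix A = [[11, 40], [-4, -13]].
Characteristic polynomial det(A - λI) = λ^2 + 2λ + 17 = 0.
Eigenvalues λ = -1 ± 4i (complex conjugate pair).
For λ=-1+4i: an eigenvector is (-1,0) - i(-3,1) = (-1 + 3i, 0 - i).
A real fundamental pair from Re and Im of e^((-1+4i)t)v: X_1 = e^(-t)(cos(4t)·(-1,0) + sin(4t)·(-3,1)), X_2 = e^(-t)(sin(4t)·(-1,0) - cos(4t)·(-3,1)).
General solution: K_1X_1 + K_2X_2.
Applying x(0)=-2, z(0)=1 gives K_1=-1, K_2=-1.

x(t) = 4e^(-t)sin(4t) - 2e^(-t)cos(4t), z(t) = -e^(-t)sin(4t) + e^(-t)cos(4t)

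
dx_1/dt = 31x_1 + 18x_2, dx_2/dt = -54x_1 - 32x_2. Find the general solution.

x_1(t) = -C_1e^(-5t) - 2C_2e^(4t), x_2(t) = 2C_1e^(-5t) + 3C_2e^(4t)

Coefficient matrix A = [[31, 18], [-54, -32]].
Characteristic polynomial det(A - λI) = λ^2 + λ - 20 = 0.
Eigenvalues λ = -5, 4.
For λ=-5: (A-λI) row 1 is [36, 18], so an eigenvector is (-1, 2).
For λ=4: (A-λI) row 1 is [27, 18], so an eigenvector is (-2, 3).
General solution: C_1e^(-5t)(-1,2) + C_2e^(4t)(-2,3).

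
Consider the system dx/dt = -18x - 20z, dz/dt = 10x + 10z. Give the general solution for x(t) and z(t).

x(t) = 3c_1e^(-4t)sin(2t) + c_1e^(-4t)cos(2t) + c_2e^(-4t)sin(2t) - 3c_2e^(-4t)cos(2t), z(t) = -2c_1e^(-4t)sin(2t) - c_1e^(-4t)cos(2t) - c_2e^(-4t)sin(2t) + 2c_2e^(-4t)cos(2t)

Coefficient matrix A = [[-18, -20], [10, 10]].
Characteristic polynomial det(A - λI) = λ^2 + 8λ + 20 = 0.
Eigenvalues λ = -4 ± 2i (complex conjugate pair).
For λ=-4+2i: an eigenvector is (1,-1) - i(3,-2) = (1 - 3i, -1 + 2i).
A real fundamental pair from Re and Im of e^((-4+2i)t)v: X_1 = e^(-4t)(cos(2t)·(1,-1) + sin(2t)·(3,-2)), X_2 = e^(-4t)(sin(2t)·(1,-1) - cos(2t)·(3,-2)).
General solution: c_1X_1 + c_2X_2.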